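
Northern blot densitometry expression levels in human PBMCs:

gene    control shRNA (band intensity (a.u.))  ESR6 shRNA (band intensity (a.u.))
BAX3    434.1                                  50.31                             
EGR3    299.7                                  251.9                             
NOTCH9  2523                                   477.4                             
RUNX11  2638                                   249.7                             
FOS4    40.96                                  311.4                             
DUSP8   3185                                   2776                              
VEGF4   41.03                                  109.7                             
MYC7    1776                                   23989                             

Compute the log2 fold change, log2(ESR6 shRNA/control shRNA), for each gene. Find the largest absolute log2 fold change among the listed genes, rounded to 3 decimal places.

log2(50.31/434.1) = -3.109  (BAX3)
log2(251.9/299.7) = -0.251  (EGR3)
log2(477.4/2523) = -2.402  (NOTCH9)
log2(249.7/2638) = -3.401  (RUNX11)
log2(311.4/40.96) = 2.926  (FOS4)
log2(2776/3185) = -0.198  (DUSP8)
log2(109.7/41.03) = 1.419  (VEGF4)
log2(23989/1776) = 3.756  (MYC7)
The largest magnitude belongs to MYC7.

3.756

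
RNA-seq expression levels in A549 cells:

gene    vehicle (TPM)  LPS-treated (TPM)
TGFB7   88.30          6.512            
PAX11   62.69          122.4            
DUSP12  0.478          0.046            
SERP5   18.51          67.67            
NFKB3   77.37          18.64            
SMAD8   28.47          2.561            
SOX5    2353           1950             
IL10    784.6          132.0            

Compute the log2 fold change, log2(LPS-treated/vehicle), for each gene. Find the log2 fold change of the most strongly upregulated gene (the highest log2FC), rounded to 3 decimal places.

log2(6.512/88.30) = -3.761  (TGFB7)
log2(122.4/62.69) = 0.965  (PAX11)
log2(0.046/0.478) = -3.377  (DUSP12)
log2(67.67/18.51) = 1.870  (SERP5)
log2(18.64/77.37) = -2.053  (NFKB3)
log2(2.561/28.47) = -3.475  (SMAD8)
log2(1950/2353) = -0.271  (SOX5)
log2(132.0/784.6) = -2.571  (IL10)
SERP5 is most strongly upregulated.

1.870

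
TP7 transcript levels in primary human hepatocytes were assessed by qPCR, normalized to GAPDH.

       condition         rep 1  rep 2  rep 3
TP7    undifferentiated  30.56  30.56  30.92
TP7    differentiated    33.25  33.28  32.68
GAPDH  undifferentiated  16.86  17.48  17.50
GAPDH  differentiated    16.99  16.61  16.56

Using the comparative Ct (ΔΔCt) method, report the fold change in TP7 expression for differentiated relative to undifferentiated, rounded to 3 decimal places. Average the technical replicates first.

Mean Ct: TP7 undifferentiated 30.680; TP7 differentiated 33.070; GAPDH undifferentiated 17.280; GAPDH differentiated 16.720
ΔCt(undifferentiated) = 30.680 − 17.280 = 13.400
ΔCt(differentiated) = 33.070 − 16.720 = 16.350
ΔΔCt = 16.350 − 13.400 = 2.950
Fold change = 2^(−2.950) = 0.1294

0.129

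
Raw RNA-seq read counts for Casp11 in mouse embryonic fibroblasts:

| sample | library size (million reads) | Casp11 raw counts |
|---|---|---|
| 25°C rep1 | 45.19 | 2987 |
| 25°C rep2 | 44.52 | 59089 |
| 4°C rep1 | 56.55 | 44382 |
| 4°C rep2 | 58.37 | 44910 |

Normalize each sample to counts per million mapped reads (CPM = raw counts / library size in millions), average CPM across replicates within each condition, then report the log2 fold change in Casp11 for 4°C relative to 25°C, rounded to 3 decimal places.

0.158

CPM(25°C rep1) = 2987 / 45.19 = 66.0987
CPM(25°C rep2) = 59089 / 44.52 = 1327.2462
CPM(4°C rep1) = 44382 / 56.55 = 784.8276
CPM(4°C rep2) = 44910 / 58.37 = 769.4021
mean CPM(25°C) = 696.6724; mean CPM(4°C) = 777.1148
Fold change = 777.1148 / 696.6724 = 1.11547
log2(1.11547) = 0.1576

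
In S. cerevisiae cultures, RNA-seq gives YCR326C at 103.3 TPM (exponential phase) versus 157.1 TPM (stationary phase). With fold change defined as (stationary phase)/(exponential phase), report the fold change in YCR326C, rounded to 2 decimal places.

1.52

Fold change = 157.1 / 103.3 = 1.521
YCR326C is upregulated.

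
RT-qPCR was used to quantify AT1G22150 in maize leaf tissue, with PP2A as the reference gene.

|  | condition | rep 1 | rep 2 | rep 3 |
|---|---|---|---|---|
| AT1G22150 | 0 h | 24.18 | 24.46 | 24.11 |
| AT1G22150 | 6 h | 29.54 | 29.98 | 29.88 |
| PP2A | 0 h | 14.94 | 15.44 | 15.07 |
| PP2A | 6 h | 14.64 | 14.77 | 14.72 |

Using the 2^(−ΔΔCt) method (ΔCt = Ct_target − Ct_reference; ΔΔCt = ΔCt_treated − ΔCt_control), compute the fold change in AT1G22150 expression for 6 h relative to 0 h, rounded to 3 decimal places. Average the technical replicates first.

Mean Ct: AT1G22150 0 h 24.250; AT1G22150 6 h 29.800; PP2A 0 h 15.150; PP2A 6 h 14.710
ΔCt(0 h) = 24.250 − 15.150 = 9.100
ΔCt(6 h) = 29.800 − 14.710 = 15.090
ΔΔCt = 15.090 − 9.100 = 5.990
Fold change = 2^(−5.990) = 0.0157

0.016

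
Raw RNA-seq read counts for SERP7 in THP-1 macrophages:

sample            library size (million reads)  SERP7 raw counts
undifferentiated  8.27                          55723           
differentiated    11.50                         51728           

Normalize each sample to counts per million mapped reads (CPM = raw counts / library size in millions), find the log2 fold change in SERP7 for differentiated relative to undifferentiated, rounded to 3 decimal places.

-0.583

CPM(undifferentiated) = 55723 / 8.27 = 6737.9686
CPM(differentiated) = 51728 / 11.50 = 4498.0870
Fold change = 4498.0870 / 6737.9686 = 0.66757
log2(0.66757) = -0.5830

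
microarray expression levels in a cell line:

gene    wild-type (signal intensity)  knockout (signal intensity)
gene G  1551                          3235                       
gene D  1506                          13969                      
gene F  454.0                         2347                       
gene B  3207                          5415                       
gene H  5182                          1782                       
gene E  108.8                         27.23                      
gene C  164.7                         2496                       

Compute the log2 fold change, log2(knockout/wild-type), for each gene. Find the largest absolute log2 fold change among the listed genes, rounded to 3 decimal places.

3.922

log2(3235/1551) = 1.061  (gene G)
log2(13969/1506) = 3.213  (gene D)
log2(2347/454.0) = 2.370  (gene F)
log2(5415/3207) = 0.756  (gene B)
log2(1782/5182) = -1.540  (gene H)
log2(27.23/108.8) = -1.998  (gene E)
log2(2496/164.7) = 3.922  (gene C)
The largest magnitude belongs to gene C.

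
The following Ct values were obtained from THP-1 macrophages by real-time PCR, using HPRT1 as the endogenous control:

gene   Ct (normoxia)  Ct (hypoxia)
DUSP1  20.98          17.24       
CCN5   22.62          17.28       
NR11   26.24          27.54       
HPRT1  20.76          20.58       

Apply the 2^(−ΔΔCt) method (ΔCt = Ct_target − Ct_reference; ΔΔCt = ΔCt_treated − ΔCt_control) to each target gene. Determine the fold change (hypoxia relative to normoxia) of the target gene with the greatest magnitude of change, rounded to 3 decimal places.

35.753

DUSP1: ΔΔCt = (17.24−20.58) − (20.98−20.76) = -3.34 − 0.22 = -3.56; fold change = 2^3.56 = 11.794
CCN5: ΔΔCt = (17.28−20.58) − (22.62−20.76) = -3.30 − 1.86 = -5.16; fold change = 2^5.16 = 35.753
NR11: ΔΔCt = (27.54−20.58) − (26.24−20.76) = 6.96 − 5.48 = 1.48; fold change = 2^-1.48 = 0.358
CCN5 has the largest |ΔΔCt| = 5.16.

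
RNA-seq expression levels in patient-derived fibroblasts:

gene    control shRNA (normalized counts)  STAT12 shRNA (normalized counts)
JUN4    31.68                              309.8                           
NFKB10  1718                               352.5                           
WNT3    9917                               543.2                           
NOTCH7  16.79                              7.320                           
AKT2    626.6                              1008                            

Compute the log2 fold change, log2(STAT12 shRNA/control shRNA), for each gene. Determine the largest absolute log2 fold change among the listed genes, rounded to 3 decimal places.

log2(309.8/31.68) = 3.290  (JUN4)
log2(352.5/1718) = -2.285  (NFKB10)
log2(543.2/9917) = -4.190  (WNT3)
log2(7.320/16.79) = -1.198  (NOTCH7)
log2(1008/626.6) = 0.686  (AKT2)
The largest magnitude belongs to WNT3.

4.190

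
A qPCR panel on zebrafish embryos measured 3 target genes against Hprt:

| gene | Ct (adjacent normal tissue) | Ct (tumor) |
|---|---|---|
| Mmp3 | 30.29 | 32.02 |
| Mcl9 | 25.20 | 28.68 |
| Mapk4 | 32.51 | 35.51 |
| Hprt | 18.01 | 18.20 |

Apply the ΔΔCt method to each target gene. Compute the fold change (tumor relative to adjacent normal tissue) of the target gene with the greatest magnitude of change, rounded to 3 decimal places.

0.102

Mmp3: ΔΔCt = (32.02−18.20) − (30.29−18.01) = 13.82 − 12.28 = 1.54; fold change = 2^-1.54 = 0.344
Mcl9: ΔΔCt = (28.68−18.20) − (25.20−18.01) = 10.48 − 7.19 = 3.29; fold change = 2^-3.29 = 0.102
Mapk4: ΔΔCt = (35.51−18.20) − (32.51−18.01) = 17.31 − 14.50 = 2.81; fold change = 2^-2.81 = 0.143
Mcl9 has the largest |ΔΔCt| = 3.29.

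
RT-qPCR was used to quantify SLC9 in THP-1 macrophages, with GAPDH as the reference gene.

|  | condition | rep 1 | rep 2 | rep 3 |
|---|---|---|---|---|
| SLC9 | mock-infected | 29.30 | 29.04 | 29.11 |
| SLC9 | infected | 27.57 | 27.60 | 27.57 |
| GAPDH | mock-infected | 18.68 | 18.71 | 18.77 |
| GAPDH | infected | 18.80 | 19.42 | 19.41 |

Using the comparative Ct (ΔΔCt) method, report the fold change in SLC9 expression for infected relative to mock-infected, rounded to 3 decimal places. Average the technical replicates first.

4.170

Mean Ct: SLC9 mock-infected 29.150; SLC9 infected 27.580; GAPDH mock-infected 18.720; GAPDH infected 19.210
ΔCt(mock-infected) = 29.150 − 18.720 = 10.430
ΔCt(infected) = 27.580 − 19.210 = 8.370
ΔΔCt = 8.370 − 10.430 = -2.060
Fold change = 2^(−(-2.060)) = 2^2.060 = 4.1699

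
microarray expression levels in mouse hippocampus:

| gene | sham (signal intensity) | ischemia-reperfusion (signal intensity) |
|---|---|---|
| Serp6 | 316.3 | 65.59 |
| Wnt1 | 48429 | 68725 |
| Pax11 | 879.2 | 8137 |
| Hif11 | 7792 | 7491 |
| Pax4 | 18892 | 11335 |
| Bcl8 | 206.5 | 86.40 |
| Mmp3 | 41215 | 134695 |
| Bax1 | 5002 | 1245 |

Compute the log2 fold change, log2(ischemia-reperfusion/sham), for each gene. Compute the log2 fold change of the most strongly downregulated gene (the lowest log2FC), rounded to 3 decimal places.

log2(65.59/316.3) = -2.270  (Serp6)
log2(68725/48429) = 0.505  (Wnt1)
log2(8137/879.2) = 3.210  (Pax11)
log2(7491/7792) = -0.057  (Hif11)
log2(11335/18892) = -0.737  (Pax4)
log2(86.40/206.5) = -1.257  (Bcl8)
log2(134695/41215) = 1.708  (Mmp3)
log2(1245/5002) = -2.006  (Bax1)
Serp6 is most strongly downregulated.

-2.270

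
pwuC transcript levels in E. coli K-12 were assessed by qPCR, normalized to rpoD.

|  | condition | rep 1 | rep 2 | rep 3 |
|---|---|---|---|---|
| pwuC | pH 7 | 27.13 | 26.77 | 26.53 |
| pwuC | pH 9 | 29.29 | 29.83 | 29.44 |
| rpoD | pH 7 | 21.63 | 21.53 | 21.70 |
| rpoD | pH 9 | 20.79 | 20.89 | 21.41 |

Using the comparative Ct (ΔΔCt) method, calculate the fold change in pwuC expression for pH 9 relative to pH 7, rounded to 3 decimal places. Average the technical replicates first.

Mean Ct: pwuC pH 7 26.810; pwuC pH 9 29.520; rpoD pH 7 21.620; rpoD pH 9 21.030
ΔCt(pH 7) = 26.810 − 21.620 = 5.190
ΔCt(pH 9) = 29.520 − 21.030 = 8.490
ΔΔCt = 8.490 − 5.190 = 3.300
Fold change = 2^(−3.300) = 0.1015

0.102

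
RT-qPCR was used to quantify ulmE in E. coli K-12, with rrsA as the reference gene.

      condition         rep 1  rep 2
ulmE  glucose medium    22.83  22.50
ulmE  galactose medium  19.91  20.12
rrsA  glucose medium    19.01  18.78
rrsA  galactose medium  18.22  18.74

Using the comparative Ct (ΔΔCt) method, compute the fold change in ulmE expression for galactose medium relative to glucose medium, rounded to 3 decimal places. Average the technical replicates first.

Mean Ct: ulmE glucose medium 22.665; ulmE galactose medium 20.015; rrsA glucose medium 18.895; rrsA galactose medium 18.480
ΔCt(glucose medium) = 22.665 − 18.895 = 3.770
ΔCt(galactose medium) = 20.015 − 18.480 = 1.535
ΔΔCt = 1.535 − 3.770 = -2.235
Fold change = 2^(−(-2.235)) = 2^2.235 = 4.7076

4.708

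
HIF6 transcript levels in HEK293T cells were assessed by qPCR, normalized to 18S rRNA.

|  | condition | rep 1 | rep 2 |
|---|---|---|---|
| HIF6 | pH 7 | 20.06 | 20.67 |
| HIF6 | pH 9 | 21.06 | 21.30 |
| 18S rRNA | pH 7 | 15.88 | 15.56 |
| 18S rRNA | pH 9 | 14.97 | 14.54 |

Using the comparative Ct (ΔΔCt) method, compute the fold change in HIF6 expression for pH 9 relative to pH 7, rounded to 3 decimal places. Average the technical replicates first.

Mean Ct: HIF6 pH 7 20.365; HIF6 pH 9 21.180; 18S rRNA pH 7 15.720; 18S rRNA pH 9 14.755
ΔCt(pH 7) = 20.365 − 15.720 = 4.645
ΔCt(pH 9) = 21.180 − 14.755 = 6.425
ΔΔCt = 6.425 − 4.645 = 1.780
Fold change = 2^(−1.780) = 0.2912

0.291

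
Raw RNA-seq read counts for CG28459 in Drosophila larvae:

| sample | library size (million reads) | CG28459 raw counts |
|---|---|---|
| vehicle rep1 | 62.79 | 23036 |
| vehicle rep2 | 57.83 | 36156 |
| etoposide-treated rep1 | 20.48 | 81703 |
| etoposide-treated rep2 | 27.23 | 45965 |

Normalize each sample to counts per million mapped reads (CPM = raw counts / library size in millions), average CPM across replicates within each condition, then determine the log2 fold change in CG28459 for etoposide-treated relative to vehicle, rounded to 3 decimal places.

2.517

CPM(vehicle rep1) = 23036 / 62.79 = 366.8737
CPM(vehicle rep2) = 36156 / 57.83 = 625.2118
CPM(etoposide-treated rep1) = 81703 / 20.48 = 3989.4043
CPM(etoposide-treated rep2) = 45965 / 27.23 = 1688.0279
mean CPM(vehicle) = 496.0428; mean CPM(etoposide-treated) = 2838.7161
Fold change = 2838.7161 / 496.0428 = 5.72272
log2(5.72272) = 2.5167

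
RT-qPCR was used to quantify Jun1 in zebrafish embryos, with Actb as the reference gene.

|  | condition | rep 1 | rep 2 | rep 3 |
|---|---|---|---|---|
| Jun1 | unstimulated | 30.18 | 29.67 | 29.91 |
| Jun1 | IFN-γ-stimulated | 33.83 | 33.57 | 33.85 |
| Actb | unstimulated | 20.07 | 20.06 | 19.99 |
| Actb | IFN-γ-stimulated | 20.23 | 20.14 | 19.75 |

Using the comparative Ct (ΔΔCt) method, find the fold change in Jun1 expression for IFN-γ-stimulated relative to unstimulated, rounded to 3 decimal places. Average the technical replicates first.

0.070

Mean Ct: Jun1 unstimulated 29.920; Jun1 IFN-γ-stimulated 33.750; Actb unstimulated 20.040; Actb IFN-γ-stimulated 20.040
ΔCt(unstimulated) = 29.920 − 20.040 = 9.880
ΔCt(IFN-γ-stimulated) = 33.750 − 20.040 = 13.710
ΔΔCt = 13.710 − 9.880 = 3.830
Fold change = 2^(−3.830) = 0.0703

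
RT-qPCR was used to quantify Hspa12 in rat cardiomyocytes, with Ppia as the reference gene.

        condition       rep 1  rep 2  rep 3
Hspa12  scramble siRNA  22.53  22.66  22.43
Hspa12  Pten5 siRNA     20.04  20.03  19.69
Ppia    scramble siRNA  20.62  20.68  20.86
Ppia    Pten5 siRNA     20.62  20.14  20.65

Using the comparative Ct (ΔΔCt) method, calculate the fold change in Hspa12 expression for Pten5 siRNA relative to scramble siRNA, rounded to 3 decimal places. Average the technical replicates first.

Mean Ct: Hspa12 scramble siRNA 22.540; Hspa12 Pten5 siRNA 19.920; Ppia scramble siRNA 20.720; Ppia Pten5 siRNA 20.470
ΔCt(scramble siRNA) = 22.540 − 20.720 = 1.820
ΔCt(Pten5 siRNA) = 19.920 − 20.470 = -0.550
ΔΔCt = -0.550 − 1.820 = -2.370
Fold change = 2^(−(-2.370)) = 2^2.370 = 5.1694

5.169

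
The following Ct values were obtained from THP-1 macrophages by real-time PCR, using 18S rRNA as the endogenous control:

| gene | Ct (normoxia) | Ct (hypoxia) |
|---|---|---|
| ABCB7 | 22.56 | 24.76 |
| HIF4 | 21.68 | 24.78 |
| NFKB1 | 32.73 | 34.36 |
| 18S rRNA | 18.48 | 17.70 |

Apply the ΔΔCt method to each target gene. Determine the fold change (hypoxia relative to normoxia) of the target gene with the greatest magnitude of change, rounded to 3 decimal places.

0.068

ABCB7: ΔΔCt = (24.76−17.70) − (22.56−18.48) = 7.06 − 4.08 = 2.98; fold change = 2^-2.98 = 0.127
HIF4: ΔΔCt = (24.78−17.70) − (21.68−18.48) = 7.08 − 3.20 = 3.88; fold change = 2^-3.88 = 0.068
NFKB1: ΔΔCt = (34.36−17.70) − (32.73−18.48) = 16.66 − 14.25 = 2.41; fold change = 2^-2.41 = 0.188
HIF4 has the largest |ΔΔCt| = 3.88.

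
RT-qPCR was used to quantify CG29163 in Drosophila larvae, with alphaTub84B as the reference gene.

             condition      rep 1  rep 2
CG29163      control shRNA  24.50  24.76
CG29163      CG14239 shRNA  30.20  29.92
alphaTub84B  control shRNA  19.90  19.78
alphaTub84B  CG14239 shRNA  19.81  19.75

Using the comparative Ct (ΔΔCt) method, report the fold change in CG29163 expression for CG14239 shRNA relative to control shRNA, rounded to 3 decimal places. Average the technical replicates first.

Mean Ct: CG29163 control shRNA 24.630; CG29163 CG14239 shRNA 30.060; alphaTub84B control shRNA 19.840; alphaTub84B CG14239 shRNA 19.780
ΔCt(control shRNA) = 24.630 − 19.840 = 4.790
ΔCt(CG14239 shRNA) = 30.060 − 19.780 = 10.280
ΔΔCt = 10.280 − 4.790 = 5.490
Fold change = 2^(−5.490) = 0.0223

0.022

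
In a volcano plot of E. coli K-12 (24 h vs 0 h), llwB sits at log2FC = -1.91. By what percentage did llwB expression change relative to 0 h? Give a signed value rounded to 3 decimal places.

-73.391%

Fold change = 2^(-1.91) = 0.2661
Percent change = (FC − 1) × 100% = (0.2661 − 1) × 100 = -73.391%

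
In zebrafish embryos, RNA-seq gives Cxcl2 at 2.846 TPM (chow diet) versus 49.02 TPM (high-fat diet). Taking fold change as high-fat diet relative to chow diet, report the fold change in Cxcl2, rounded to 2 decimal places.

17.22

Fold change = 49.02 / 2.846 = 17.224
Cxcl2 is upregulated.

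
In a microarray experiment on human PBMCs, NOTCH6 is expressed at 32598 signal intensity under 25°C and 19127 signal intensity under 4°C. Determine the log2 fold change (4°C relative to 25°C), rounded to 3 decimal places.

-0.769

Fold change = 19127 / 32598 = 0.5868
log2(0.5868) = -0.7692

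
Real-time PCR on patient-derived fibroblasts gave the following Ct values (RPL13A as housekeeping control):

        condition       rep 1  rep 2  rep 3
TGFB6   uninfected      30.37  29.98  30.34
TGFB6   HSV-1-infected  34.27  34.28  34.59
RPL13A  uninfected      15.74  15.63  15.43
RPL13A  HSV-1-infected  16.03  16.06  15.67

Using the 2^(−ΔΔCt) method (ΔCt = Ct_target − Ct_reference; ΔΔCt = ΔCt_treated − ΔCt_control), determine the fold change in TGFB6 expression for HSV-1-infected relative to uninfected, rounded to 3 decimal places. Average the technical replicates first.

0.070

Mean Ct: TGFB6 uninfected 30.230; TGFB6 HSV-1-infected 34.380; RPL13A uninfected 15.600; RPL13A HSV-1-infected 15.920
ΔCt(uninfected) = 30.230 − 15.600 = 14.630
ΔCt(HSV-1-infected) = 34.380 − 15.920 = 18.460
ΔΔCt = 18.460 − 14.630 = 3.830
Fold change = 2^(−3.830) = 0.0703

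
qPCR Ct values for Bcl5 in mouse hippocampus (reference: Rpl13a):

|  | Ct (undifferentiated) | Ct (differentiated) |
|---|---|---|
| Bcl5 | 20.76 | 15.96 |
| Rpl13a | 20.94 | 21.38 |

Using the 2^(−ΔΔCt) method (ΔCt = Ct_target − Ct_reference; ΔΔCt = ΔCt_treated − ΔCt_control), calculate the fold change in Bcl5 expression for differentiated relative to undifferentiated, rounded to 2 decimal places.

ΔCt(undifferentiated) = 20.760 − 20.940 = -0.180
ΔCt(differentiated) = 15.960 − 21.380 = -5.420
ΔΔCt = -5.420 − (-0.180) = -5.240
Fold change = 2^(−(-5.240)) = 2^5.240 = 37.792

37.79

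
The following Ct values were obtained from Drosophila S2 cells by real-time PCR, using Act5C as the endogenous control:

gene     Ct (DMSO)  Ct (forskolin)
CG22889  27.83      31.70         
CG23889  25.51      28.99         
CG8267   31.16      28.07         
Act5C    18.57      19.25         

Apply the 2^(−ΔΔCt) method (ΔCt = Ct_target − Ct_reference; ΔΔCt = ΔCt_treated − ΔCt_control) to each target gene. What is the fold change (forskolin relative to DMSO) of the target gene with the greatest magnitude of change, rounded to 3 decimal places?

CG22889: ΔΔCt = (31.70−19.25) − (27.83−18.57) = 12.45 − 9.26 = 3.19; fold change = 2^-3.19 = 0.110
CG23889: ΔΔCt = (28.99−19.25) − (25.51−18.57) = 9.74 − 6.94 = 2.80; fold change = 2^-2.80 = 0.144
CG8267: ΔΔCt = (28.07−19.25) − (31.16−18.57) = 8.82 − 12.59 = -3.77; fold change = 2^3.77 = 13.642
CG8267 has the largest |ΔΔCt| = 3.77.

13.642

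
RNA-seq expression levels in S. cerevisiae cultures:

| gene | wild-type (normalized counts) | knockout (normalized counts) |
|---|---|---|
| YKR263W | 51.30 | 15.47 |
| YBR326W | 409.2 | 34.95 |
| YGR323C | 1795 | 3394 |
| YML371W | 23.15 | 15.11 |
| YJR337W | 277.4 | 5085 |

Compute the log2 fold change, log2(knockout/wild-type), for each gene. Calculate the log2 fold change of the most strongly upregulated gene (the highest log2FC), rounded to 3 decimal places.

4.196

log2(15.47/51.30) = -1.729  (YKR263W)
log2(34.95/409.2) = -3.549  (YBR326W)
log2(3394/1795) = 0.919  (YGR323C)
log2(15.11/23.15) = -0.616  (YML371W)
log2(5085/277.4) = 4.196  (YJR337W)
YJR337W is most strongly upregulated.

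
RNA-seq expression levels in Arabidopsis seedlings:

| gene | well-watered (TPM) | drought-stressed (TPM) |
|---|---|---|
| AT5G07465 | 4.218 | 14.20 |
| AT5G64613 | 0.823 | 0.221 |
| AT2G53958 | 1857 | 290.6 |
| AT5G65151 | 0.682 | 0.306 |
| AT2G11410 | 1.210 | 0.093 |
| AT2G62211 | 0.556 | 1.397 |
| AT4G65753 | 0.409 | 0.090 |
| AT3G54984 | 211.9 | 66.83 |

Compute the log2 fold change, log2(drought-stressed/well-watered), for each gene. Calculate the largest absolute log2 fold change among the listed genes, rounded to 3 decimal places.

3.702

log2(14.20/4.218) = 1.751  (AT5G07465)
log2(0.221/0.823) = -1.897  (AT5G64613)
log2(290.6/1857) = -2.676  (AT2G53958)
log2(0.306/0.682) = -1.156  (AT5G65151)
log2(0.093/1.210) = -3.702  (AT2G11410)
log2(1.397/0.556) = 1.329  (AT2G62211)
log2(0.090/0.409) = -2.184  (AT4G65753)
log2(66.83/211.9) = -1.665  (AT3G54984)
The largest magnitude belongs to AT2G11410.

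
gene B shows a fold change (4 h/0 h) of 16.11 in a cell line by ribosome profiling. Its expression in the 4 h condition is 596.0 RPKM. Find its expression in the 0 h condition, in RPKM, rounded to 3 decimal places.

0 h expression = 596.0 / 16.11 = 36.996

36.996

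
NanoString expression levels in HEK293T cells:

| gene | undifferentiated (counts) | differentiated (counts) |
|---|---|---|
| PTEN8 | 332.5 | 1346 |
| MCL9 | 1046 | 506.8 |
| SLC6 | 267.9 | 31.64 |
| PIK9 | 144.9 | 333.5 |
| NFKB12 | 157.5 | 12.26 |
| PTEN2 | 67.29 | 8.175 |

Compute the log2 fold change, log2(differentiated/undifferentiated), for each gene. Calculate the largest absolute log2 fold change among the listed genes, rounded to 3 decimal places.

3.683

log2(1346/332.5) = 2.017  (PTEN8)
log2(506.8/1046) = -1.045  (MCL9)
log2(31.64/267.9) = -3.082  (SLC6)
log2(333.5/144.9) = 1.203  (PIK9)
log2(12.26/157.5) = -3.683  (NFKB12)
log2(8.175/67.29) = -3.041  (PTEN2)
The largest magnitude belongs to NFKB12.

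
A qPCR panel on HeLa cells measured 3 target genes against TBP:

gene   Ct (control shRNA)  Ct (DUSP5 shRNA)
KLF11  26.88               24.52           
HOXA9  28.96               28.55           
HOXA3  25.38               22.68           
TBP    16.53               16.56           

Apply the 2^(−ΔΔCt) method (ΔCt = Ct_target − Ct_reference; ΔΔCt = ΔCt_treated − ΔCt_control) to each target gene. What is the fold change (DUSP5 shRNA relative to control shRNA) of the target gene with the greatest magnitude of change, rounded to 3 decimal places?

6.635

KLF11: ΔΔCt = (24.52−16.56) − (26.88−16.53) = 7.96 − 10.35 = -2.39; fold change = 2^2.39 = 5.242
HOXA9: ΔΔCt = (28.55−16.56) − (28.96−16.53) = 11.99 − 12.43 = -0.44; fold change = 2^0.44 = 1.357
HOXA3: ΔΔCt = (22.68−16.56) − (25.38−16.53) = 6.12 − 8.85 = -2.73; fold change = 2^2.73 = 6.635
HOXA3 has the largest |ΔΔCt| = 2.73.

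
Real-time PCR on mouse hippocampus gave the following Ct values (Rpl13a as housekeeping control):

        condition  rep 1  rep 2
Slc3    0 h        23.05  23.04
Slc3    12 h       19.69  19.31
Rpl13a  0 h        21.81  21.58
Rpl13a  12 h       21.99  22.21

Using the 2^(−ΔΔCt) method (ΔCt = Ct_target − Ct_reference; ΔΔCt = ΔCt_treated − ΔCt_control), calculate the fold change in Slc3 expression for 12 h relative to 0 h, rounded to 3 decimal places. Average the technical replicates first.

Mean Ct: Slc3 0 h 23.045; Slc3 12 h 19.500; Rpl13a 0 h 21.695; Rpl13a 12 h 22.100
ΔCt(0 h) = 23.045 − 21.695 = 1.350
ΔCt(12 h) = 19.500 − 22.100 = -2.600
ΔΔCt = -2.600 − 1.350 = -3.950
Fold change = 2^(−(-3.950)) = 2^3.950 = 15.4550

15.455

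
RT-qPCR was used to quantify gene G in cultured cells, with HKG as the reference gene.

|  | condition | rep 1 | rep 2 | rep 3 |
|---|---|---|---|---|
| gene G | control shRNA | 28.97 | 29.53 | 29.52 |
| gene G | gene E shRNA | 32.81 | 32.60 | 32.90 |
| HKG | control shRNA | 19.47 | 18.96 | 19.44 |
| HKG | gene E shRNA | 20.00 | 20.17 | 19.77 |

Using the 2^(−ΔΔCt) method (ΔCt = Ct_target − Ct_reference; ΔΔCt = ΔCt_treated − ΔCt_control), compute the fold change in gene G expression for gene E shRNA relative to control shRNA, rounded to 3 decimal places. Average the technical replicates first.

0.150

Mean Ct: gene G control shRNA 29.340; gene G gene E shRNA 32.770; HKG control shRNA 19.290; HKG gene E shRNA 19.980
ΔCt(control shRNA) = 29.340 − 19.290 = 10.050
ΔCt(gene E shRNA) = 32.770 − 19.980 = 12.790
ΔΔCt = 12.790 − 10.050 = 2.740
Fold change = 2^(−2.740) = 0.1497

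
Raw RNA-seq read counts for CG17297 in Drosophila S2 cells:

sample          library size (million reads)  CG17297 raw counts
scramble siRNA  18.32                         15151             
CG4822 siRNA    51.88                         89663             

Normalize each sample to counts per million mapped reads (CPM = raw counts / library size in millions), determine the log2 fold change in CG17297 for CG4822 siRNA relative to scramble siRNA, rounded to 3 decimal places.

1.063

CPM(scramble siRNA) = 15151 / 18.32 = 827.0197
CPM(CG4822 siRNA) = 89663 / 51.88 = 1728.2768
Fold change = 1728.2768 / 827.0197 = 2.08977
log2(2.08977) = 1.0633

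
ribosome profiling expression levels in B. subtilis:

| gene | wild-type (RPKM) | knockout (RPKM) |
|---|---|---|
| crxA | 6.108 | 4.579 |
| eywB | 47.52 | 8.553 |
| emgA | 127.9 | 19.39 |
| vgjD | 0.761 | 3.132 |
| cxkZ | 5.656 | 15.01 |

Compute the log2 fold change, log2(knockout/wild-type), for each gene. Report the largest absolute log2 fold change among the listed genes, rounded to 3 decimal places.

2.722

log2(4.579/6.108) = -0.416  (crxA)
log2(8.553/47.52) = -2.474  (eywB)
log2(19.39/127.9) = -2.722  (emgA)
log2(3.132/0.761) = 2.041  (vgjD)
log2(15.01/5.656) = 1.408  (cxkZ)
The largest magnitude belongs to emgA.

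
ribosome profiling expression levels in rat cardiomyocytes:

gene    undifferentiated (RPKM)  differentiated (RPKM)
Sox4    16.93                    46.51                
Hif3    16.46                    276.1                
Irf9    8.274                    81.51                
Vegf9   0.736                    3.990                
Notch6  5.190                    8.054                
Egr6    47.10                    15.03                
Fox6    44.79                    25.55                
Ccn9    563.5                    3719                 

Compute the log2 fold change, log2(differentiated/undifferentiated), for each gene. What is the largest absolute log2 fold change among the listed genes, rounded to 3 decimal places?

4.068

log2(46.51/16.93) = 1.458  (Sox4)
log2(276.1/16.46) = 4.068  (Hif3)
log2(81.51/8.274) = 3.300  (Irf9)
log2(3.990/0.736) = 2.439  (Vegf9)
log2(8.054/5.190) = 0.634  (Notch6)
log2(15.03/47.10) = -1.648  (Egr6)
log2(25.55/44.79) = -0.810  (Fox6)
log2(3719/563.5) = 2.722  (Ccn9)
The largest magnitude belongs to Hif3.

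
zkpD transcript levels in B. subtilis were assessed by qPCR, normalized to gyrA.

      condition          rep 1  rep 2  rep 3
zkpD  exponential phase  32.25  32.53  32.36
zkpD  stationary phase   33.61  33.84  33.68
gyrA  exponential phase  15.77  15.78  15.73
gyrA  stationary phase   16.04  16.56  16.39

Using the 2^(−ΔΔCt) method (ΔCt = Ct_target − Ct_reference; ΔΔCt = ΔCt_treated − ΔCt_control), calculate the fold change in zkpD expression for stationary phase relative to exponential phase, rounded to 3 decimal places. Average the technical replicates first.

0.590

Mean Ct: zkpD exponential phase 32.380; zkpD stationary phase 33.710; gyrA exponential phase 15.760; gyrA stationary phase 16.330
ΔCt(exponential phase) = 32.380 − 15.760 = 16.620
ΔCt(stationary phase) = 33.710 − 16.330 = 17.380
ΔΔCt = 17.380 − 16.620 = 0.760
Fold change = 2^(−0.760) = 0.5905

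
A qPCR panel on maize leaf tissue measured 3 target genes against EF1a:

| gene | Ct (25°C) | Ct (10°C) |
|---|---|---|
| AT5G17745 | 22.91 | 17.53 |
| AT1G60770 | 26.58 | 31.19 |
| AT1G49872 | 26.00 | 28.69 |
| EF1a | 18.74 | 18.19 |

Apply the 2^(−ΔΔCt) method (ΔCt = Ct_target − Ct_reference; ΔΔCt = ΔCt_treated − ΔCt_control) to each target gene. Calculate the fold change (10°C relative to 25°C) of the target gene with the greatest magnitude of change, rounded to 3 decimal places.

AT5G17745: ΔΔCt = (17.53−18.19) − (22.91−18.74) = -0.66 − 4.17 = -4.83; fold change = 2^4.83 = 28.443
AT1G60770: ΔΔCt = (31.19−18.19) − (26.58−18.74) = 13.00 − 7.84 = 5.16; fold change = 2^-5.16 = 0.028
AT1G49872: ΔΔCt = (28.69−18.19) − (26.00−18.74) = 10.50 − 7.26 = 3.24; fold change = 2^-3.24 = 0.106
AT1G60770 has the largest |ΔΔCt| = 5.16.

0.028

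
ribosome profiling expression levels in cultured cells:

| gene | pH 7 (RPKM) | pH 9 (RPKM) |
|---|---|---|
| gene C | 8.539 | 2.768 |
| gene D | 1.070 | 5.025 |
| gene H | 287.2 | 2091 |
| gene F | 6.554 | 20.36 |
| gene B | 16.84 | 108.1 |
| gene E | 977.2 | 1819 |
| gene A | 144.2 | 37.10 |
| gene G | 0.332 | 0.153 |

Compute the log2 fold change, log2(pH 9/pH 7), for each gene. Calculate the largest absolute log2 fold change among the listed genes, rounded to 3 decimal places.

2.864

log2(2.768/8.539) = -1.625  (gene C)
log2(5.025/1.070) = 2.232  (gene D)
log2(2091/287.2) = 2.864  (gene H)
log2(20.36/6.554) = 1.635  (gene F)
log2(108.1/16.84) = 2.682  (gene B)
log2(1819/977.2) = 0.896  (gene E)
log2(37.10/144.2) = -1.959  (gene A)
log2(0.153/0.332) = -1.118  (gene G)
The largest magnitude belongs to gene H.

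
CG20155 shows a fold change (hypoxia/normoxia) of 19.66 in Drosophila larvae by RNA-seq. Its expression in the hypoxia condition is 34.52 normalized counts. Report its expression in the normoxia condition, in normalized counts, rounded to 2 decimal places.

normoxia expression = 34.52 / 19.66 = 1.76

1.76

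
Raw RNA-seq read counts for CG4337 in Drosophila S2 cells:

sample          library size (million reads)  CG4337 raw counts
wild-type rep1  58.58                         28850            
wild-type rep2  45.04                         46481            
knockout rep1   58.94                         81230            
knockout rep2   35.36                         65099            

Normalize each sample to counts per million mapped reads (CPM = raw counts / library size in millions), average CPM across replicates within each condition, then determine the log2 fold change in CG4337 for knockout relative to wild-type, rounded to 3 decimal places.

1.078

CPM(wild-type rep1) = 28850 / 58.58 = 492.4889
CPM(wild-type rep2) = 46481 / 45.04 = 1031.9938
CPM(knockout rep1) = 81230 / 58.94 = 1378.1812
CPM(knockout rep2) = 65099 / 35.36 = 1841.0351
mean CPM(wild-type) = 762.2413; mean CPM(knockout) = 1609.6081
Fold change = 1609.6081 / 762.2413 = 2.11168
log2(2.11168) = 1.0784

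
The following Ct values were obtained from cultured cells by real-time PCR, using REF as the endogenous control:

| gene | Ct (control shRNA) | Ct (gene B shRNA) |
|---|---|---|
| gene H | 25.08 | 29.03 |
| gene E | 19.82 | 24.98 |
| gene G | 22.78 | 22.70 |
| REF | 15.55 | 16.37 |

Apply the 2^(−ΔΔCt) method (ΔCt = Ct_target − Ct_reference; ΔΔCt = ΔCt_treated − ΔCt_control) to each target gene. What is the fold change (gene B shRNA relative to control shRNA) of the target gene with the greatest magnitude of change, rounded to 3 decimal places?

gene H: ΔΔCt = (29.03−16.37) − (25.08−15.55) = 12.66 − 9.53 = 3.13; fold change = 2^-3.13 = 0.114
gene E: ΔΔCt = (24.98−16.37) − (19.82−15.55) = 8.61 − 4.27 = 4.34; fold change = 2^-4.34 = 0.049
gene G: ΔΔCt = (22.70−16.37) − (22.78−15.55) = 6.33 − 7.23 = -0.90; fold change = 2^0.90 = 1.866
gene E has the largest |ΔΔCt| = 4.34.

0.049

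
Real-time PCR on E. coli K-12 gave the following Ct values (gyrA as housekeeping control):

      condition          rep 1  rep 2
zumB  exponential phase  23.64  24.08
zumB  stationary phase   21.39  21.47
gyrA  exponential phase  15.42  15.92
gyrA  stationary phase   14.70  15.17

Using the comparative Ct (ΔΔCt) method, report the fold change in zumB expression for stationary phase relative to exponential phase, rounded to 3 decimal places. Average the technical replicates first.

3.238

Mean Ct: zumB exponential phase 23.860; zumB stationary phase 21.430; gyrA exponential phase 15.670; gyrA stationary phase 14.935
ΔCt(exponential phase) = 23.860 − 15.670 = 8.190
ΔCt(stationary phase) = 21.430 − 14.935 = 6.495
ΔΔCt = 6.495 − 8.190 = -1.695
Fold change = 2^(−(-1.695)) = 2^1.695 = 3.2378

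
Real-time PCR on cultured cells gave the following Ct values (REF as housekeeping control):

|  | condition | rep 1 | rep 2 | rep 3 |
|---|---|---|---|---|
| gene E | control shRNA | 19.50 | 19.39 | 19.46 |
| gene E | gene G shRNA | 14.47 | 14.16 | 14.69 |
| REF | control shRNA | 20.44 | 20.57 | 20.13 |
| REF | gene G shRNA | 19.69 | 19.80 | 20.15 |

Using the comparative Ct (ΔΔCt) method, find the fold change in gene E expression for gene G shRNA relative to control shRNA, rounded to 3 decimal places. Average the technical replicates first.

Mean Ct: gene E control shRNA 19.450; gene E gene G shRNA 14.440; REF control shRNA 20.380; REF gene G shRNA 19.880
ΔCt(control shRNA) = 19.450 − 20.380 = -0.930
ΔCt(gene G shRNA) = 14.440 − 19.880 = -5.440
ΔΔCt = -5.440 − (-0.930) = -4.510
Fold change = 2^(−(-4.510)) = 2^4.510 = 22.7848

22.785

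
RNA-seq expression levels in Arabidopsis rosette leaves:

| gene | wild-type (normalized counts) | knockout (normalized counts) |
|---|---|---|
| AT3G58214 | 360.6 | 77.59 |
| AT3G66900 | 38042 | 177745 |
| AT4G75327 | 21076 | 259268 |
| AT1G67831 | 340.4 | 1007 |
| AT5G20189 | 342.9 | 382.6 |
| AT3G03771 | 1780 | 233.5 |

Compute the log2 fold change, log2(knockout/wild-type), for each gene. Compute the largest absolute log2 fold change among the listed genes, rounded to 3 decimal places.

3.621

log2(77.59/360.6) = -2.216  (AT3G58214)
log2(177745/38042) = 2.224  (AT3G66900)
log2(259268/21076) = 3.621  (AT4G75327)
log2(1007/340.4) = 1.565  (AT1G67831)
log2(382.6/342.9) = 0.158  (AT5G20189)
log2(233.5/1780) = -2.930  (AT3G03771)
The largest magnitude belongs to AT4G75327.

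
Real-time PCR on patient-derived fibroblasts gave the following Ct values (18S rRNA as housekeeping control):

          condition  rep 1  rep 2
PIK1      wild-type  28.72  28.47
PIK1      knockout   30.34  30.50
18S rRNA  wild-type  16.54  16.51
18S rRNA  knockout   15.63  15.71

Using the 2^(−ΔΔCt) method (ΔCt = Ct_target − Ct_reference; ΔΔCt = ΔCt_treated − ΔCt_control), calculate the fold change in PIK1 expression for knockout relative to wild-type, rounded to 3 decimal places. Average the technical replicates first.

0.156

Mean Ct: PIK1 wild-type 28.595; PIK1 knockout 30.420; 18S rRNA wild-type 16.525; 18S rRNA knockout 15.670
ΔCt(wild-type) = 28.595 − 16.525 = 12.070
ΔCt(knockout) = 30.420 − 15.670 = 14.750
ΔΔCt = 14.750 − 12.070 = 2.680
Fold change = 2^(−2.680) = 0.1560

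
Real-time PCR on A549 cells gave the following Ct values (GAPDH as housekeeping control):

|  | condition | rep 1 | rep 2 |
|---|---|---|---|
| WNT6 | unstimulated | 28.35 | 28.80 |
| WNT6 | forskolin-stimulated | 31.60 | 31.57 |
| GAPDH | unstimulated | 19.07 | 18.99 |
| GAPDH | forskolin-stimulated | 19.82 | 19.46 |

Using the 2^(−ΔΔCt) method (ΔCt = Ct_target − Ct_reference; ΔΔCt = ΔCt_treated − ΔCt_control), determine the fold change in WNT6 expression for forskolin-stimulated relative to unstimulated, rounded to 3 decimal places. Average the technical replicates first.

0.189

Mean Ct: WNT6 unstimulated 28.575; WNT6 forskolin-stimulated 31.585; GAPDH unstimulated 19.030; GAPDH forskolin-stimulated 19.640
ΔCt(unstimulated) = 28.575 − 19.030 = 9.545
ΔCt(forskolin-stimulated) = 31.585 − 19.640 = 11.945
ΔΔCt = 11.945 − 9.545 = 2.400
Fold change = 2^(−2.400) = 0.1895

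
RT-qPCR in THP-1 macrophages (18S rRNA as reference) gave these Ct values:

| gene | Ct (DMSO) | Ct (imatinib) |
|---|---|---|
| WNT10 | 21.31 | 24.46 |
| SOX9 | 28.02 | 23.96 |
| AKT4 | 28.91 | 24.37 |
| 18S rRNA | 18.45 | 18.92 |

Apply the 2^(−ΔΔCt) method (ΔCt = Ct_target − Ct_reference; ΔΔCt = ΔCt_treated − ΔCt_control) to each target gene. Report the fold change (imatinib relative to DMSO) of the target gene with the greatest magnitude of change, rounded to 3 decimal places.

WNT10: ΔΔCt = (24.46−18.92) − (21.31−18.45) = 5.54 − 2.86 = 2.68; fold change = 2^-2.68 = 0.156
SOX9: ΔΔCt = (23.96−18.92) − (28.02−18.45) = 5.04 − 9.57 = -4.53; fold change = 2^4.53 = 23.103
AKT4: ΔΔCt = (24.37−18.92) − (28.91−18.45) = 5.45 − 10.46 = -5.01; fold change = 2^5.01 = 32.223
AKT4 has the largest |ΔΔCt| = 5.01.

32.223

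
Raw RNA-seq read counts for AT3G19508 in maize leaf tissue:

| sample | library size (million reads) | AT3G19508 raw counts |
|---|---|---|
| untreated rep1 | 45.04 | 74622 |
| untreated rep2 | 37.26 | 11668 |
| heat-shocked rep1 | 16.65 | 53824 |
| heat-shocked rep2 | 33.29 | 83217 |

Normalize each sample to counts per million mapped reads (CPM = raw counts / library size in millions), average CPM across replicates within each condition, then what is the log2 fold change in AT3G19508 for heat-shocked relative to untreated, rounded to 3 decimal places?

1.541

CPM(untreated rep1) = 74622 / 45.04 = 1656.7940
CPM(untreated rep2) = 11668 / 37.26 = 313.1508
CPM(heat-shocked rep1) = 53824 / 16.65 = 3232.6727
CPM(heat-shocked rep2) = 83217 / 33.29 = 2499.7597
mean CPM(untreated) = 984.9724; mean CPM(heat-shocked) = 2866.2162
Fold change = 2866.2162 / 984.9724 = 2.90995
log2(2.90995) = 1.5410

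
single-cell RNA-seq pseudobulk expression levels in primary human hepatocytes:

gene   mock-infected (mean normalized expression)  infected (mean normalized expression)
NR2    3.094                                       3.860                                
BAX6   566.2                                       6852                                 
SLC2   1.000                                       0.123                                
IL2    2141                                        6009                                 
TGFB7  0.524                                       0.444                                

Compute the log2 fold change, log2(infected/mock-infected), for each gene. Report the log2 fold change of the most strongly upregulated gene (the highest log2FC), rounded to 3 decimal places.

log2(3.860/3.094) = 0.319  (NR2)
log2(6852/566.2) = 3.597  (BAX6)
log2(0.123/1.000) = -3.023  (SLC2)
log2(6009/2141) = 1.489  (IL2)
log2(0.444/0.524) = -0.239  (TGFB7)
BAX6 is most strongly upregulated.

3.597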